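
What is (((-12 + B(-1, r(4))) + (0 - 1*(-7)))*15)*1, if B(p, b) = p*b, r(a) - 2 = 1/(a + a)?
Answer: -855/8 ≈ -106.88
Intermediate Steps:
r(a) = 2 + 1/(2*a) (r(a) = 2 + 1/(a + a) = 2 + 1/(2*a))
B(p, b) = b*p
(((-12 + B(-1, r(4))) + (0 - 1*(-7)))*15)*1 = (((-12 + (2 + (1/2)/4)*(-1)) + (0 - 1*(-7)))*15)*1 = (((-12 + (2 + (1/2)*(1/4))*(-1)) + (0 + 7))*15)*1 = (((-12 + (2 + 1/8)*(-1)) + 7)*15)*1 = (((-12 + (17/8)*(-1)) + 7)*15)*1 = (((-12 - 17/8) + 7)*15)*1 = ((-113/8 + 7)*15)*1 = -57/8*15*1 = -855/8*1 = -855/8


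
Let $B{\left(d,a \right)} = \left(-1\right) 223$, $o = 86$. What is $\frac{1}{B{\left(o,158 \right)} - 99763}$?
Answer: $- \frac{1}{99986} \approx -1.0001 \cdot 10^{-5}$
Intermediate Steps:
$B{\left(d,a \right)} = -223$
$\frac{1}{B{\left(o,158 \right)} - 99763} = \frac{1}{-223 - 99763} = \frac{1}{-99986} = - \frac{1}{99986}$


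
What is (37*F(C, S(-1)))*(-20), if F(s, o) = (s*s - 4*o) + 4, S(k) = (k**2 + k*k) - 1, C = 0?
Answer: 0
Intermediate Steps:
S(k) = -1 + 2*k**2 (S(k) = (k**2 + k**2) - 1 = 2*k**2 - 1 = -1 + 2*k**2)
F(s, o) = 4 + s**2 - 4*o (F(s, o) = (s**2 - 4*o) + 4 = 4 + s**2 - 4*o)
(37*F(C, S(-1)))*(-20) = (37*(4 + 0**2 - 4*(-1 + 2*(-1)**2)))*(-20) = (37*(4 + 0 - 4*(-1 + 2*1)))*(-20) = (37*(4 + 0 - 4*(-1 + 2)))*(-20) = (37*(4 + 0 - 4*1))*(-20) = (37*(4 + 0 - 4))*(-20) = (37*0)*(-20) = 0*(-20) = 0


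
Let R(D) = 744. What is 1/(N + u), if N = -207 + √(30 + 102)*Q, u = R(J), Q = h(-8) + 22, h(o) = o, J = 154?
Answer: 179/87499 - 28*√33/262497 ≈ 0.0014330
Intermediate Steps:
Q = 14 (Q = -8 + 22 = 14)
u = 744
N = -207 + 28*√33 (N = -207 + √(30 + 102)*14 = -207 + √132*14 = -207 + (2*√33)*14 = -207 + 28*√33 ≈ -46.152)
1/(N + u) = 1/((-207 + 28*√33) + 744) = 1/(537 + 28*√33)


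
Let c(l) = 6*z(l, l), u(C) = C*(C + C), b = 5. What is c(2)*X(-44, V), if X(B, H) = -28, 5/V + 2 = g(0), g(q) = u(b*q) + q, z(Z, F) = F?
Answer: -336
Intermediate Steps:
u(C) = 2*C² (u(C) = C*(2*C) = 2*C²)
c(l) = 6*l
g(q) = q + 50*q² (g(q) = 2*(5*q)² + q = 2*(25*q²) + q = 50*q² + q = q + 50*q²)
V = -5/2 (V = 5/(-2 + 0*(1 + 50*0)) = 5/(-2 + 0*(1 + 0)) = 5/(-2 + 0*1) = 5/(-2 + 0) = 5/(-2) = 5*(-½) = -5/2 ≈ -2.5000)
c(2)*X(-44, V) = (6*2)*(-28) = 12*(-28) = -336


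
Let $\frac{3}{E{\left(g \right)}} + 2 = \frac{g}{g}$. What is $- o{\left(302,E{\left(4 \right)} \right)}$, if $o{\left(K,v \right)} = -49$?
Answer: $49$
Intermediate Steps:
$E{\left(g \right)} = -3$ ($E{\left(g \right)} = \frac{3}{-2 + \frac{g}{g}} = \frac{3}{-2 + 1} = \frac{3}{-1} = 3 \left(-1\right) = -3$)
$- o{\left(302,E{\left(4 \right)} \right)} = \left(-1\right) \left(-49\right) = 49$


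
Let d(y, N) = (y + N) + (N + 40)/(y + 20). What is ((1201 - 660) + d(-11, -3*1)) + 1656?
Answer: 19684/9 ≈ 2187.1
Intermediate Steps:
d(y, N) = N + y + (40 + N)/(20 + y) (d(y, N) = (N + y) + (40 + N)/(20 + y) = N + y + (40 + N)/(20 + y))
((1201 - 660) + d(-11, -3*1)) + 1656 = ((1201 - 660) + (40 + (-11)**2 + 20*(-11) + 21*(-3*1) - 3*1*(-11))/(20 - 11)) + 1656 = (541 + (40 + 121 - 220 + 21*(-3) - 3*(-11))/9) + 1656 = (541 + (40 + 121 - 220 - 63 + 33)/9) + 1656 = (541 + (1/9)*(-89)) + 1656 = (541 - 89/9) + 1656 = 4780/9 + 1656 = 19684/9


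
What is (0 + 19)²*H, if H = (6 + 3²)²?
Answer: 81225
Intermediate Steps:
H = 225 (H = (6 + 9)² = 15² = 225)
(0 + 19)²*H = (0 + 19)²*225 = 19²*225 = 361*225 = 81225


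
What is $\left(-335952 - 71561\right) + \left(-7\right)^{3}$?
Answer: $-407856$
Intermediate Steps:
$\left(-335952 - 71561\right) + \left(-7\right)^{3} = -407513 - 343 = -407856$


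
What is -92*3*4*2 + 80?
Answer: -2128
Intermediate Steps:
-92*3*4*2 + 80 = -1104*2 + 80 = -92*24 + 80 = -2208 + 80 = -2128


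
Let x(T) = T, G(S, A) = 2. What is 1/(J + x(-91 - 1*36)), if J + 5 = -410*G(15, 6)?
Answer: -1/952 ≈ -0.0010504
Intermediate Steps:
J = -825 (J = -5 - 410*2 = -5 - 820 = -825)
1/(J + x(-91 - 1*36)) = 1/(-825 + (-91 - 1*36)) = 1/(-825 + (-91 - 36)) = 1/(-825 - 127) = 1/(-952) = -1/952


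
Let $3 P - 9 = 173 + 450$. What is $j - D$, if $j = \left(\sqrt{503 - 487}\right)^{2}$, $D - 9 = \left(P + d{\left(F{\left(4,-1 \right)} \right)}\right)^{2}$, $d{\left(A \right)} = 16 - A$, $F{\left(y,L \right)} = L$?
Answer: $- \frac{466426}{9} \approx -51825.0$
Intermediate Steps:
$P = \frac{632}{3}$ ($P = 3 + \frac{173 + 450}{3} = 3 + \frac{1}{3} \cdot 623 = 3 + \frac{623}{3} = \frac{632}{3} \approx 210.67$)
$D = \frac{466570}{9}$ ($D = 9 + \left(\frac{632}{3} + \left(16 - -1\right)\right)^{2} = 9 + \left(\frac{632}{3} + \left(16 + 1\right)\right)^{2} = 9 + \left(\frac{632}{3} + 17\right)^{2} = 9 + \left(\frac{683}{3}\right)^{2} = 9 + \frac{466489}{9} = \frac{466570}{9} \approx 51841.0$)
$j = 16$ ($j = \left(\sqrt{16}\right)^{2} = 4^{2} = 16$)
$j - D = 16 - \frac{466570}{9} = - \frac{466426}{9}$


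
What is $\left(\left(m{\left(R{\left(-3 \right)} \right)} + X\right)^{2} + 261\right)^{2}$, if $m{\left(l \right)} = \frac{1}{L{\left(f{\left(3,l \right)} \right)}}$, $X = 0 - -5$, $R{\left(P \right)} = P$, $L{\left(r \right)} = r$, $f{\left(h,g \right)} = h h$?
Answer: $\frac{540888049}{6561} \approx 82440.0$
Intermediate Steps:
$f{\left(h,g \right)} = h^{2}$
$X = 5$ ($X = 0 + 5 = 5$)
$m{\left(l \right)} = \frac{1}{9}$ ($m{\left(l \right)} = \frac{1}{3^{2}} = \frac{1}{9}$)
$\left(\left(m{\left(R{\left(-3 \right)} \right)} + X\right)^{2} + 261\right)^{2} = \left(\left(\frac{1}{9} + 5\right)^{2} + 261\right)^{2} = \left(\left(\frac{46}{9}\right)^{2} + 261\right)^{2} = \left(\frac{2116}{81} + 261\right)^{2} = \left(\frac{23257}{81}\right)^{2} = \frac{540888049}{6561}$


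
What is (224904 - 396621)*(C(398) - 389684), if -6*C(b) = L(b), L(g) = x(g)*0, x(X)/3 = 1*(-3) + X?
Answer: 66915367428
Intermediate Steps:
x(X) = -9 + 3*X (x(X) = 3*(1*(-3) + X) = 3*(-3 + X) = -9 + 3*X)
L(g) = 0 (L(g) = (-9 + 3*g)*0 = 0)
C(b) = 0 (C(b) = -⅙*0 = 0)
(224904 - 396621)*(C(398) - 389684) = (224904 - 396621)*(0 - 389684) = -171717*(-389684) = 66915367428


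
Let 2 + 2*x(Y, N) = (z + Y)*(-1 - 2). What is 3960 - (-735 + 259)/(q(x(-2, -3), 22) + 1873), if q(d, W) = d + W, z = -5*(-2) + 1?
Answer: 14894512/3761 ≈ 3960.3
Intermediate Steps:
z = 11 (z = 10 + 1 = 11)
x(Y, N) = -35/2 - 3*Y/2 (x(Y, N) = -1 + ((11 + Y)*(-1 - 2))/2 = -1 + ((11 + Y)*(-3))/2 = -1 + (-33 - 3*Y)/2 = -1 + (-33/2 - 3*Y/2) = -35/2 - 3*Y/2)
q(d, W) = W + d
3960 - (-735 + 259)/(q(x(-2, -3), 22) + 1873) = 3960 - (-735 + 259)/((22 + (-35/2 - 3/2*(-2))) + 1873) = 3960 - (-476)/((22 + (-35/2 + 3)) + 1873) = 3960 - (-476)/((22 - 29/2) + 1873) = 3960 - (-476)/(15/2 + 1873) = 3960 - (-476)/3761/2 = 3960 - (-476)*2/3761 = 3960 - 1*(-952/3761) = 3960 + 952/3761 = 14894512/3761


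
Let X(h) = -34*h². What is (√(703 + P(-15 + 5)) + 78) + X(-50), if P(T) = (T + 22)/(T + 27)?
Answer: -84922 + √203371/17 ≈ -84896.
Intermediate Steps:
P(T) = (22 + T)/(27 + T)
(√(703 + P(-15 + 5)) + 78) + X(-50) = (√(703 + (22 + (-15 + 5))/(27 + (-15 + 5))) + 78) - 34*(-50)² = (√(703 + (22 - 10)/(27 - 10)) + 78) - 34*2500 = (√(703 + 12/17) + 78) - 85000 = (√(11963/17) + 78) - 85000 = (√203371/17 + 78) - 85000 = (78 + √203371/17) - 85000 = -84922 + √203371/17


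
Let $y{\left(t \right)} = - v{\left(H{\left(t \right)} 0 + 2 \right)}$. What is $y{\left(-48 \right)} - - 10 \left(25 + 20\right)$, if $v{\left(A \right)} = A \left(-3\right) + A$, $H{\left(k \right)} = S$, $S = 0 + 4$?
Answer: $454$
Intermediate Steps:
$S = 4$
$H{\left(k \right)} = 4$
$v{\left(A \right)} = - 2 A$ ($v{\left(A \right)} = - 3 A + A = - 2 A$)
$y{\left(t \right)} = 4$ ($y{\left(t \right)} = - \left(-2\right) \left(4 \cdot 0 + 2\right) = - \left(-2\right) \left(0 + 2\right) = - \left(-2\right) 2 = \left(-1\right) \left(-4\right) = 4$)
$y{\left(-48 \right)} - - 10 \left(25 + 20\right) = 4 - - 10 \left(25 + 20\right) = 4 - \left(-10\right) 45 = 4 - -450 = 4 + 450 = 454$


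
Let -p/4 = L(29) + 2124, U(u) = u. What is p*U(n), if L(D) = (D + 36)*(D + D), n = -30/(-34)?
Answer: -353640/17 ≈ -20802.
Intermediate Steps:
n = 15/17 (n = -30*(-1/34) = 15/17 ≈ 0.88235)
L(D) = 2*D*(36 + D) (L(D) = (36 + D)*(2*D) = 2*D*(36 + D))
p = -23576 (p = -4*(2*29*(36 + 29) + 2124) = -4*(2*29*65 + 2124) = -4*(3770 + 2124) = -4*5894 = -23576)
p*U(n) = -23576*15/17 = -353640/17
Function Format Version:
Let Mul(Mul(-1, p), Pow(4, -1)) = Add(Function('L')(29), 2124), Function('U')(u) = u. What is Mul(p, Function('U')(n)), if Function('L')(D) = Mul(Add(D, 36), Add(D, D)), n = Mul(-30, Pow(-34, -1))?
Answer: Rational(-353640, 17) ≈ -20802.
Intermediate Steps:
n = Rational(15, 17) (n = Mul(-30, Rational(-1, 34)) = Rational(15, 17) ≈ 0.88235)
Function('L')(D) = Mul(2, D, Add(36, D)) (Function('L')(D) = Mul(Add(36, D), Mul(2, D)) = Mul(2, D, Add(36, D)))
p = -23576 (p = Mul(-4, Add(Mul(2, 29, Add(36, 29)), 2124)) = Mul(-4, Add(Mul(2, 29, 65), 2124)) = Mul(-4, Add(3770, 2124)) = Mul(-4, 5894) = -23576)
Mul(p, Function('U')(n)) = Mul(-23576, Rational(15, 17)) = Rational(-353640, 17)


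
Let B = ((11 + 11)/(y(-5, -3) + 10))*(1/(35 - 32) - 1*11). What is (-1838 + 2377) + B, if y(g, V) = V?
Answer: 10615/21 ≈ 505.48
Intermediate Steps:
B = -704/21 (B = ((11 + 11)/(-3 + 10))*(1/(35 - 32) - 1*11) = (22/7)*(1/3 - 11) = (22*(1/7))*(1/3 - 11) = (22/7)*(-32/3) = -704/21 ≈ -33.524)
(-1838 + 2377) + B = (-1838 + 2377) - 704/21 = 539 - 704/21 = 10615/21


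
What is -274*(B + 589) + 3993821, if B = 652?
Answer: 3653787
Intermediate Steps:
-274*(B + 589) + 3993821 = -274*(652 + 589) + 3993821 = -274*1241 + 3993821 = -340034 + 3993821 = 3653787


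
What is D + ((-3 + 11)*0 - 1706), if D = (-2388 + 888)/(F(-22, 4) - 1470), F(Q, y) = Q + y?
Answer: -211419/124 ≈ -1705.0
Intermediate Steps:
D = 125/124 (D = (-2388 + 888)/((-22 + 4) - 1470) = -1500/(-18 - 1470) = -1500/(-1488) = -1500*(-1/1488) = 125/124 ≈ 1.0081)
D + ((-3 + 11)*0 - 1706) = 125/124 + ((-3 + 11)*0 - 1706) = 125/124 + (8*0 - 1706) = 125/124 + (0 - 1706) = 125/124 - 1706 = -211419/124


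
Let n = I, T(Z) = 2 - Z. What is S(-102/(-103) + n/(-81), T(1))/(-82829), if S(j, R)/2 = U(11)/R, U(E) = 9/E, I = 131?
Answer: -18/911119 ≈ -1.9756e-5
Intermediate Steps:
n = 131
S(j, R) = 18/(11*R) (S(j, R) = 2*((9/11)/R) = 2*((9*(1/11))/R) = 2*(9/(11*R)) = 18/(11*R))
S(-102/(-103) + n/(-81), T(1))/(-82829) = (18/(11*(2 - 1*1)))/(-82829) = (18/(11*(2 - 1)))*(-1/82829) = ((18/11)/1)*(-1/82829) = ((18/11)*1)*(-1/82829) = (18/11)*(-1/82829) = -18/911119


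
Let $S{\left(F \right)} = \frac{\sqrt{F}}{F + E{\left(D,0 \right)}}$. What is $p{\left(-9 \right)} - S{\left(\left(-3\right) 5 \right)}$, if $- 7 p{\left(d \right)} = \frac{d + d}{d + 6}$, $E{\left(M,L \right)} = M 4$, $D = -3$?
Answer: $- \frac{6}{7} + \frac{i \sqrt{15}}{27} \approx -0.85714 + 0.14344 i$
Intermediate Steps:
$E{\left(M,L \right)} = 4 M$
$p{\left(d \right)} = - \frac{2 d}{7 \left(6 + d\right)}$ ($p{\left(d \right)} = - \frac{\left(d + d\right) \frac{1}{d + 6}}{7} = - \frac{2 d \frac{1}{6 + d}}{7} = - \frac{2 d}{7 \left(6 + d\right)}$)
$S{\left(F \right)} = \frac{\sqrt{F}}{-12 + F}$ ($S{\left(F \right)} = \frac{\sqrt{F}}{F + 4 \left(-3\right)} = \frac{\sqrt{F}}{F - 12} = \frac{\sqrt{F}}{-12 + F}$)
$p{\left(-9 \right)} - S{\left(\left(-3\right) 5 \right)} = \left(-2\right) \left(-9\right) \frac{1}{42 + 7 \left(-9\right)} - \frac{\sqrt{\left(-3\right) 5}}{-12 - 15} = \left(-2\right) \left(-9\right) \frac{1}{42 - 63} - \frac{\sqrt{-15}}{-12 - 15} = \left(-2\right) \left(-9\right) \frac{1}{-21} - \frac{i \sqrt{15}}{-27} = \left(-2\right) \left(-9\right) \left(- \frac{1}{21}\right) - i \sqrt{15} \left(- \frac{1}{27}\right) = - \frac{6}{7} - - \frac{i \sqrt{15}}{27} = - \frac{6}{7} + \frac{i \sqrt{15}}{27}$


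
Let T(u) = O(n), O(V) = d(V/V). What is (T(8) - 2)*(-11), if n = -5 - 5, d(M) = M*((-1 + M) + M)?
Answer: 11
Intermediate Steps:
d(M) = M*(-1 + 2*M)
n = -10
O(V) = 1 (O(V) = (V/V)*(-1 + 2*(V/V)) = 1*(-1 + 2*1) = 1*(-1 + 2) = 1*1 = 1)
T(u) = 1
(T(8) - 2)*(-11) = (1 - 2)*(-11) = -1*(-11) = 11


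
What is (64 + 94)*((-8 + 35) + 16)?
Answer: 6794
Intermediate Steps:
(64 + 94)*((-8 + 35) + 16) = 158*(27 + 16) = 158*43 = 6794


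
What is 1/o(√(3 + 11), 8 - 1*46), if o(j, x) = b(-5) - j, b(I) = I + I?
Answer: -5/43 + √14/86 ≈ -0.072771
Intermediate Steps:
b(I) = 2*I
o(j, x) = -10 - j (o(j, x) = 2*(-5) - j = -10 - j)
1/o(√(3 + 11), 8 - 1*46) = 1/(-10 - √(3 + 11)) = 1/(-10 - √14)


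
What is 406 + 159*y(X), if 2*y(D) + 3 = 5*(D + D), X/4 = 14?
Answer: 89375/2 ≈ 44688.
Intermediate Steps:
X = 56 (X = 4*14 = 56)
y(D) = -3/2 + 5*D (y(D) = -3/2 + (5*(D + D))/2 = -3/2 + (5*(2*D))/2 = -3/2 + (10*D)/2 = -3/2 + 5*D)
406 + 159*y(X) = 406 + 159*(-3/2 + 5*56) = 406 + 159*(-3/2 + 280) = 406 + 159*(557/2) = 406 + 88563/2 = 89375/2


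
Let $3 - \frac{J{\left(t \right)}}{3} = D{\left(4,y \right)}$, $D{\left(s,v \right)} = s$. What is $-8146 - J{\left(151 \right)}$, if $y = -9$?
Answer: $-8143$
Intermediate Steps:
$J{\left(t \right)} = -3$ ($J{\left(t \right)} = 9 - 12 = -3$)
$-8146 - J{\left(151 \right)} = -8146 - -3 = -8146 + 3 = -8143$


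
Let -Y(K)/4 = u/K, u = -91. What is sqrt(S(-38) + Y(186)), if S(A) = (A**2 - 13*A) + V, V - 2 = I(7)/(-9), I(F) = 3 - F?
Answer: sqrt(16799830)/93 ≈ 44.073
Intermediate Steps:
V = 22/9 (V = 2 + (3 - 1*7)/(-9) = 2 + (3 - 7)*(-1/9) = 2 - 4*(-1/9) = 2 + 4/9 = 22/9 ≈ 2.4444)
S(A) = 22/9 + A**2 - 13*A (S(A) = (A**2 - 13*A) + 22/9 = 22/9 + A**2 - 13*A)
Y(K) = 364/K (Y(K) = -(-364)/K = 364/K)
sqrt(S(-38) + Y(186)) = sqrt((22/9 + (-38)**2 - 13*(-38)) + 364/186) = sqrt((22/9 + 1444 + 494) + 364*(1/186)) = sqrt(17464/9 + 182/93) = sqrt(541930/279) = sqrt(16799830)/93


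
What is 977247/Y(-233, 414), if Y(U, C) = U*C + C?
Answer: -4721/464 ≈ -10.175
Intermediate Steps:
Y(U, C) = C + C*U (Y(U, C) = C*U + C = C + C*U)
977247/Y(-233, 414) = 977247/((414*(1 - 233))) = 977247/((414*(-232))) = 977247/(-96048) = 977247*(-1/96048) = -4721/464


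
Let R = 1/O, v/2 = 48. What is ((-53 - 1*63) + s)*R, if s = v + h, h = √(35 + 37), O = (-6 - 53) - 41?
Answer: ⅕ - 3*√2/50 ≈ 0.11515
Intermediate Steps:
O = -100 (O = -59 - 41 = -100)
v = 96 (v = 2*48 = 96)
h = 6*√2 (h = √72 = 6*√2 ≈ 8.4853)
s = 96 + 6*√2 ≈ 104.49
R = -1/100 (R = 1/(-100) = -1/100 ≈ -0.010000)
((-53 - 1*63) + s)*R = ((-53 - 1*63) + (96 + 6*√2))*(-1/100) = ((-53 - 63) + (96 + 6*√2))*(-1/100) = (-116 + (96 + 6*√2))*(-1/100) = (-20 + 6*√2)*(-1/100) = ⅕ - 3*√2/50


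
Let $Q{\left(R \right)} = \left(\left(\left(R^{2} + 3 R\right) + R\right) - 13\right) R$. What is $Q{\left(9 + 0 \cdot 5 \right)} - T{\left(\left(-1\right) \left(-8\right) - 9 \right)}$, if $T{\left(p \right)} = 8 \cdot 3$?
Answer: $912$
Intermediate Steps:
$T{\left(p \right)} = 24$
$Q{\left(R \right)} = R \left(-13 + R^{2} + 4 R\right)$ ($Q{\left(R \right)} = \left(\left(R^{2} + 4 R\right) - 13\right) R = \left(-13 + R^{2} + 4 R\right) R = R \left(-13 + R^{2} + 4 R\right)$)
$Q{\left(9 + 0 \cdot 5 \right)} - T{\left(\left(-1\right) \left(-8\right) - 9 \right)} = \left(9 + 0 \cdot 5\right) \left(-13 + \left(9 + 0 \cdot 5\right)^{2} + 4 \left(9 + 0 \cdot 5\right)\right) - 24 = \left(9 + 0\right) \left(-13 + \left(9 + 0\right)^{2} + 4 \left(9 + 0\right)\right) - 24 = 9 \left(-13 + 9^{2} + 4 \cdot 9\right) - 24 = 9 \left(-13 + 81 + 36\right) - 24 = 9 \cdot 104 - 24 = 936 - 24 = 912$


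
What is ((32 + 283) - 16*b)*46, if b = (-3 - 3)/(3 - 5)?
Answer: 12282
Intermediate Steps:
b = 3 (b = -6/(-2) = -6*(-½) = 3)
((32 + 283) - 16*b)*46 = ((32 + 283) - 16*3)*46 = (315 - 48)*46 = 267*46 = 12282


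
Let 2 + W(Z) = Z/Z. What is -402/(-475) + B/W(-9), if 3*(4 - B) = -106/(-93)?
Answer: -367592/132525 ≈ -2.7738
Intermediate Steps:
W(Z) = -1 (W(Z) = -2 + Z/Z = -2 + 1 = -1)
B = 1010/279 (B = 4 - (-106)/(3*(-93)) = 4 - (-106)*(-1)/(3*93) = 4 - ⅓*106/93 = 4 - 106/279 = 1010/279 ≈ 3.6201)
-402/(-475) + B/W(-9) = -402/(-475) + (1010/279)/(-1) = -402*(-1/475) + (1010/279)*(-1) = 402/475 - 1010/279 = -367592/132525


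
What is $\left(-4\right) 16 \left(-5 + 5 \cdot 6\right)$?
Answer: $-1600$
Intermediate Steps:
$\left(-4\right) 16 \left(-5 + 5 \cdot 6\right) = - 64 \left(-5 + 30\right) = \left(-64\right) 25 = -1600$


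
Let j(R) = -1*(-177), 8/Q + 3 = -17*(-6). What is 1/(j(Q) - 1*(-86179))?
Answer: 1/86356 ≈ 1.1580e-5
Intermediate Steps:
Q = 8/99 (Q = 8/(-3 - 17*(-6)) = 8/(-3 + 102) = 8/99 ≈ 0.080808)
j(R) = 177
1/(j(Q) - 1*(-86179)) = 1/(177 - 1*(-86179)) = 1/(177 + 86179) = 1/86356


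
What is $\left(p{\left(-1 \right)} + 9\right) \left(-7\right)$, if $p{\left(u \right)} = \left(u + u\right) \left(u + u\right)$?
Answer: $-91$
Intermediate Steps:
$p{\left(u \right)} = 4 u^{2}$ ($p{\left(u \right)} = 2 u 2 u = 4 u^{2}$)
$\left(p{\left(-1 \right)} + 9\right) \left(-7\right) = \left(4 \left(-1\right)^{2} + 9\right) \left(-7\right) = \left(4 \cdot 1 + 9\right) \left(-7\right) = \left(4 + 9\right) \left(-7\right) = 13 \left(-7\right) = -91$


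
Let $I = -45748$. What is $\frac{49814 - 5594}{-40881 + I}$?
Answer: $- \frac{44220}{86629} \approx -0.51045$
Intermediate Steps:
$\frac{49814 - 5594}{-40881 + I} = \frac{49814 - 5594}{-40881 - 45748} = \frac{44220}{-86629} = 44220 \left(- \frac{1}{86629}\right) = - \frac{44220}{86629}$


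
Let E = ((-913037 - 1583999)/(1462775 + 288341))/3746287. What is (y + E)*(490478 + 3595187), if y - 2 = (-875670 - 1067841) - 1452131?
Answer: -1197530998940464389294265/86318198767 ≈ -1.3873e+13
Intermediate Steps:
E = -624259/1640045776573 (E = -2497036/1751116*(1/3746287) = -2497036*1/1751116*(1/3746287) = -624259/437779*1/3746287 = -624259/1640045776573 ≈ -3.8063e-7)
y = -3395640 (y = 2 + ((-875670 - 1067841) - 1452131) = 2 + (-1943511 - 1452131) = 2 - 3395642 = -3395640)
(y + E)*(490478 + 3595187) = (-3395640 - 624259/1640045776573)*(490478 + 3595187) = -5569005040762965979/1640045776573*4085665 = -1197530998940464389294265/86318198767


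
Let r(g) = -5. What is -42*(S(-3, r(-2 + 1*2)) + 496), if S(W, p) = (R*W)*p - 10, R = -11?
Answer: -13482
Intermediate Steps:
S(W, p) = -10 - 11*W*p (S(W, p) = (-11*W)*p - 10 = -11*W*p - 10 = -10 - 11*W*p)
-42*(S(-3, r(-2 + 1*2)) + 496) = -42*((-10 - 11*(-3)*(-5)) + 496) = -42*((-10 - 165) + 496) = -42*(-175 + 496) = -42*321 = -13482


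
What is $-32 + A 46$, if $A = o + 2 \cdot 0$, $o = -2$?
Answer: $-124$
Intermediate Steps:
$A = -2$ ($A = -2 + 2 \cdot 0 = -2 + 0 = -2$)
$-32 + A 46 = -32 - 92 = -124$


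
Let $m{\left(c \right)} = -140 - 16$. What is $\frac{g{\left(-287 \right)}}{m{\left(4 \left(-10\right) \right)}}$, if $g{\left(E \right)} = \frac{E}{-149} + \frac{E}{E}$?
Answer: $- \frac{109}{5811} \approx -0.018758$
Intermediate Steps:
$m{\left(c \right)} = -156$ ($m{\left(c \right)} = -140 - 16 = -156$)
$g{\left(E \right)} = 1 - \frac{E}{149}$ ($g{\left(E \right)} = E \left(- \frac{1}{149}\right) + 1 = - \frac{E}{149} + 1 = 1 - \frac{E}{149}$)
$\frac{g{\left(-287 \right)}}{m{\left(4 \left(-10\right) \right)}} = \frac{1 - - \frac{287}{149}}{-156} = \left(1 + \frac{287}{149}\right) \left(- \frac{1}{156}\right) = \frac{436}{149} \left(- \frac{1}{156}\right) = - \frac{109}{5811}$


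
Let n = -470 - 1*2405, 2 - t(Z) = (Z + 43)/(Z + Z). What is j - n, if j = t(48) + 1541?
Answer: 424037/96 ≈ 4417.1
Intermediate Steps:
t(Z) = 2 - (43 + Z)/(2*Z) (t(Z) = 2 - (Z + 43)/(Z + Z) = 2 - (43 + Z)/(2*Z))
n = -2875 (n = -470 - 2405 = -2875)
j = 148037/96 (j = (½)*(-43 + 3*48)/48 + 1541 = (½)*(1/48)*(-43 + 144) + 1541 = (½)*(1/48)*101 + 1541 = 101/96 + 1541 = 148037/96 ≈ 1542.1)
j - n = 148037/96 - 1*(-2875) = 148037/96 + 2875 = 424037/96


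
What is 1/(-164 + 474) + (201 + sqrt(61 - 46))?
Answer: 62311/310 + sqrt(15) ≈ 204.88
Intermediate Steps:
1/(-164 + 474) + (201 + sqrt(61 - 46)) = 1/310 + (201 + sqrt(15)) = 62311/310 + sqrt(15)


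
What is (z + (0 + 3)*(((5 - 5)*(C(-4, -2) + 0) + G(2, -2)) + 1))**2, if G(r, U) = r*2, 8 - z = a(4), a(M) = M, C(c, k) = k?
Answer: 361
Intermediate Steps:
z = 4 (z = 8 - 1*4 = 8 - 4 = 4)
G(r, U) = 2*r
(z + (0 + 3)*(((5 - 5)*(C(-4, -2) + 0) + G(2, -2)) + 1))**2 = (4 + (0 + 3)*(((5 - 5)*(-2 + 0) + 2*2) + 1))**2 = (4 + 3*((0*(-2) + 4) + 1))**2 = (4 + 3*((0 + 4) + 1))**2 = (4 + 3*(4 + 1))**2 = (4 + 3*5)**2 = (4 + 15)**2 = 19**2 = 361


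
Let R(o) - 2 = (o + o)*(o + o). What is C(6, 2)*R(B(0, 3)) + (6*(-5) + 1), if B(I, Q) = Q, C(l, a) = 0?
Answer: -29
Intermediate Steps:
R(o) = 2 + 4*o**2 (R(o) = 2 + (o + o)*(o + o) = 2 + (2*o)*(2*o) = 2 + 4*o**2)
C(6, 2)*R(B(0, 3)) + (6*(-5) + 1) = 0*(2 + 4*3**2) + (6*(-5) + 1) = 0*(2 + 4*9) + (-30 + 1) = 0*(2 + 36) - 29 = 0*38 - 29 = 0 - 29 = -29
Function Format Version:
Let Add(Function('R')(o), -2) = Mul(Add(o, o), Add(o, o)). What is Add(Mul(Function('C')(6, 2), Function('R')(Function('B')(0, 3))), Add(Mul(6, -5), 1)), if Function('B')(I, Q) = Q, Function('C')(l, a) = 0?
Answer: -29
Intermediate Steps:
Function('R')(o) = Add(2, Mul(4, Pow(o, 2))) (Function('R')(o) = Add(2, Mul(Add(o, o), Add(o, o))) = Add(2, Mul(Mul(2, o), Mul(2, o))) = Add(2, Mul(4, Pow(o, 2))))
Add(Mul(Function('C')(6, 2), Function('R')(Function('B')(0, 3))), Add(Mul(6, -5), 1)) = Add(Mul(0, Add(2, Mul(4, Pow(3, 2)))), Add(Mul(6, -5), 1)) = Add(Mul(0, Add(2, Mul(4, 9))), Add(-30, 1)) = Add(Mul(0, Add(2, 36)), -29) = Add(Mul(0, 38), -29) = Add(0, -29) = -29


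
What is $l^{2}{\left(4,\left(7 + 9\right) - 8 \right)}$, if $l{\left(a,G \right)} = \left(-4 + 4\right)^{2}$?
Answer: $0$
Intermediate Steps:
$l{\left(a,G \right)} = 0$ ($l{\left(a,G \right)} = 0^{2} = 0$)
$l^{2}{\left(4,\left(7 + 9\right) - 8 \right)} = 0^{2} = 0$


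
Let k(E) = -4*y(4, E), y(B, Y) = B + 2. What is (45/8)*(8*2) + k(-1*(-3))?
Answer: 66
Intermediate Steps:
y(B, Y) = 2 + B
k(E) = -24 (k(E) = -4*(2 + 4) = -4*6 = -24)
(45/8)*(8*2) + k(-1*(-3)) = (45/8)*(8*2) - 24 = (45*(⅛))*16 - 24 = (45/8)*16 - 24 = 90 - 24 = 66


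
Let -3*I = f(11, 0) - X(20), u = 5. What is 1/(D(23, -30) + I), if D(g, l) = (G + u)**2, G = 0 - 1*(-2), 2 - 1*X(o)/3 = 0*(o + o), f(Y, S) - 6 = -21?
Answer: 1/56 ≈ 0.017857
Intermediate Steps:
f(Y, S) = -15 (f(Y, S) = 6 - 21 = -15)
X(o) = 6 (X(o) = 6 - 0*(o + o) = 6 - 0*2*o = 6 - 3*0 = 6 + 0 = 6)
G = 2 (G = 0 + 2 = 2)
D(g, l) = 49 (D(g, l) = (2 + 5)**2 = 7**2 = 49)
I = 7 (I = -(-15 - 1*6)/3 = -(-15 - 6)/3 = -1/3*(-21) = 7)
1/(D(23, -30) + I) = 1/(49 + 7) = 1/56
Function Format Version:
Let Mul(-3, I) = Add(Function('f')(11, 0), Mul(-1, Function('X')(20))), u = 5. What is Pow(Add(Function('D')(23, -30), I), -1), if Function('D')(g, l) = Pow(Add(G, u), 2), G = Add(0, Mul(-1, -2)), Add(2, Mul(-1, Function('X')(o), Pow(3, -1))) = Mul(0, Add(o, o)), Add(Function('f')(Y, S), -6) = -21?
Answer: Rational(1, 56) ≈ 0.017857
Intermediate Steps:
Function('f')(Y, S) = -15 (Function('f')(Y, S) = Add(6, -21) = -15)
Function('X')(o) = 6 (Function('X')(o) = Add(6, Mul(-3, Mul(0, Add(o, o)))) = Add(6, Mul(-3, Mul(0, Mul(2, o)))) = Add(6, Mul(-3, 0)) = Add(6, 0) = 6)
G = 2 (G = Add(0, 2) = 2)
Function('D')(g, l) = 49 (Function('D')(g, l) = Pow(Add(2, 5), 2) = Pow(7, 2) = 49)
I = 7 (I = Mul(Rational(-1, 3), Add(-15, Mul(-1, 6))) = Mul(Rational(-1, 3), Add(-15, -6)) = Mul(Rational(-1, 3), -21) = 7)
Pow(Add(Function('D')(23, -30), I), -1) = Pow(Add(49, 7), -1) = Pow(56, -1) = Rational(1, 56)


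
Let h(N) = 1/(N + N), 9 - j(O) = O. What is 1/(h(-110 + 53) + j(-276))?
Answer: 114/32489 ≈ 0.0035089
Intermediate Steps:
j(O) = 9 - O
h(N) = 1/(2*N)
1/(h(-110 + 53) + j(-276)) = 1/(1/(2*(-110 + 53)) + (9 - 1*(-276))) = 1/((½)/(-57) + (9 + 276)) = 1/((½)*(-1/57) + 285) = 1/(-1/114 + 285) = 1/(32489/114) = 114/32489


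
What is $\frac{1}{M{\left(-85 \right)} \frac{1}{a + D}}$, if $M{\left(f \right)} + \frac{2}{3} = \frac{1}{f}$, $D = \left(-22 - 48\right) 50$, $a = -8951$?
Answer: $\frac{3175005}{173} \approx 18353.0$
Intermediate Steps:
$D = -3500$ ($D = \left(-70\right) 50 = -3500$)
$M{\left(f \right)} = - \frac{2}{3} + \frac{1}{f}$
$\frac{1}{M{\left(-85 \right)} \frac{1}{a + D}} = \frac{1}{\left(- \frac{2}{3} + \frac{1}{-85}\right) \frac{1}{-8951 - 3500}} = \frac{1}{\left(- \frac{2}{3} - \frac{1}{85}\right) \frac{1}{-12451}} = \frac{1}{\left(- \frac{173}{255}\right) \left(- \frac{1}{12451}\right)} = \left(- \frac{255}{173}\right) \left(-12451\right) = \frac{3175005}{173}$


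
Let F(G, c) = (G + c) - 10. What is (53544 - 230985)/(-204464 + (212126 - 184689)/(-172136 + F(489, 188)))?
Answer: 30425630829/35059265053 ≈ 0.86783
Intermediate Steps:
F(G, c) = -10 + G + c
(53544 - 230985)/(-204464 + (212126 - 184689)/(-172136 + F(489, 188))) = (53544 - 230985)/(-204464 + (212126 - 184689)/(-172136 + (-10 + 489 + 188))) = -177441/(-204464 + 27437/(-172136 + 667)) = -177441/(-204464 + 27437/(-171469)) = -177441/(-204464 + 27437*(-1/171469)) = -177441/(-204464 - 27437/171469) = -177441/(-35059265053/171469) = -177441*(-171469/35059265053) = 30425630829/35059265053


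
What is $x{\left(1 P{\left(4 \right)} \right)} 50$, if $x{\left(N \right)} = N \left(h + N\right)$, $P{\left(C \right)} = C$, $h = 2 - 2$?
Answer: $800$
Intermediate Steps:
$h = 0$
$x{\left(N \right)} = N^{2}$ ($x{\left(N \right)} = N \left(0 + N\right) = N N = N^{2}$)
$x{\left(1 P{\left(4 \right)} \right)} 50 = \left(1 \cdot 4\right)^{2} \cdot 50 = 4^{2} \cdot 50 = 16 \cdot 50 = 800$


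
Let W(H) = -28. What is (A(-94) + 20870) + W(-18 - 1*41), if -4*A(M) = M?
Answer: 41731/2 ≈ 20866.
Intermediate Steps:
A(M) = -M/4
(A(-94) + 20870) + W(-18 - 1*41) = (-¼*(-94) + 20870) - 28 = (47/2 + 20870) - 28 = 41787/2 - 28 = 41731/2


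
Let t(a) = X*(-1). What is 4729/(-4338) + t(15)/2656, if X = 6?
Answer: -3146563/2880432 ≈ -1.0924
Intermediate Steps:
t(a) = -6 (t(a) = 6*(-1) = -6)
4729/(-4338) + t(15)/2656 = 4729/(-4338) - 6/2656 = 4729*(-1/4338) - 6*1/2656 = -4729/4338 - 3/1328 = -3146563/2880432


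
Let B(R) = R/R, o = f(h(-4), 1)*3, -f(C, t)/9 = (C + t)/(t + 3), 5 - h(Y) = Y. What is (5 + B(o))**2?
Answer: 36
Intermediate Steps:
h(Y) = 5 - Y
f(C, t) = -9*(C + t)/(3 + t) (f(C, t) = -9*(C + t)/(t + 3) = -9*(C + t)/(3 + t))
o = -135/2 (o = (9*(-(5 - 1*(-4)) - 1*1)/(3 + 1))*3 = (9*(-(5 + 4) - 1)/4)*3 = (9*(1/4)*(-1*9 - 1))*3 = (9*(1/4)*(-9 - 1))*3 = (9*(1/4)*(-10))*3 = -45/2*3 = -135/2 ≈ -67.500)
B(R) = 1
(5 + B(o))**2 = (5 + 1)**2 = 6**2 = 36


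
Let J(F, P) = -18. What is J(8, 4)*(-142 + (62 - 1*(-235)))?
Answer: -2790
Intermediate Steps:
J(8, 4)*(-142 + (62 - 1*(-235))) = -18*(-142 + (62 - 1*(-235))) = -18*(-142 + (62 + 235)) = -18*(-142 + 297) = -18*155 = -2790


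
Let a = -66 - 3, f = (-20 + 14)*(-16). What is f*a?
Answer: -6624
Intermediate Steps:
f = 96 (f = -6*(-16) = 96)
a = -69
f*a = 96*(-69) = -6624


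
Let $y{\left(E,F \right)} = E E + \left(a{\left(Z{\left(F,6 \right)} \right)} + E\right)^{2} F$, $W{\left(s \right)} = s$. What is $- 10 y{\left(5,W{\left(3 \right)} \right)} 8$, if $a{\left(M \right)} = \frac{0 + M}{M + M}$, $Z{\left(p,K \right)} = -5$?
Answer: $-9260$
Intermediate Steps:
$a{\left(M \right)} = \frac{1}{2}$ ($a{\left(M \right)} = \frac{M}{2 M} = M \frac{1}{2 M} = \frac{1}{2}$)
$y{\left(E,F \right)} = E^{2} + F \left(\frac{1}{2} + E\right)^{2}$ ($y{\left(E,F \right)} = E E + \left(\frac{1}{2} + E\right)^{2} F = E^{2} + F \left(\frac{1}{2} + E\right)^{2}$)
$- 10 y{\left(5,W{\left(3 \right)} \right)} 8 = - 10 \left(5^{2} + \frac{1}{4} \cdot 3 \left(1 + 2 \cdot 5\right)^{2}\right) 8 = - 10 \left(25 + \frac{1}{4} \cdot 3 \left(1 + 10\right)^{2}\right) 8 = - 10 \left(25 + \frac{1}{4} \cdot 3 \cdot 11^{2}\right) 8 = - 10 \left(25 + \frac{1}{4} \cdot 3 \cdot 121\right) 8 = - 10 \left(25 + \frac{363}{4}\right) 8 = \left(-10\right) \frac{463}{4} \cdot 8 = \left(- \frac{2315}{2}\right) 8 = -9260$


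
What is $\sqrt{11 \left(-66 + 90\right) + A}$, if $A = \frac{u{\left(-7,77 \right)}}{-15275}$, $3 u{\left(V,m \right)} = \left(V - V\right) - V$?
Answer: $\frac{\sqrt{22175254569}}{9165} \approx 16.248$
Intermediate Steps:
$u{\left(V,m \right)} = - \frac{V}{3}$ ($u{\left(V,m \right)} = \frac{\left(V - V\right) - V}{3} = \frac{0 - V}{3} = \frac{\left(-1\right) V}{3} = - \frac{V}{3}$)
$A = - \frac{7}{45825}$ ($A = \frac{\left(- \frac{1}{3}\right) \left(-7\right)}{-15275} = \frac{7}{3} \left(- \frac{1}{15275}\right) = - \frac{7}{45825} \approx -0.00015276$)
$\sqrt{11 \left(-66 + 90\right) + A} = \sqrt{11 \left(-66 + 90\right) - \frac{7}{45825}} = \sqrt{11 \cdot 24 - \frac{7}{45825}} = \sqrt{264 - \frac{7}{45825}} = \sqrt{\frac{12097793}{45825}} = \frac{\sqrt{22175254569}}{9165}$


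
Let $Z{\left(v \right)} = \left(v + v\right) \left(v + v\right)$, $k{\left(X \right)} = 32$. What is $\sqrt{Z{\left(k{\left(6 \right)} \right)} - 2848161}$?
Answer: $i \sqrt{2844065} \approx 1686.4 i$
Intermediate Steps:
$Z{\left(v \right)} = 4 v^{2}$ ($Z{\left(v \right)} = 2 v 2 v = 4 v^{2}$)
$\sqrt{Z{\left(k{\left(6 \right)} \right)} - 2848161} = \sqrt{4 \cdot 32^{2} - 2848161} = \sqrt{4 \cdot 1024 - 2848161} = \sqrt{4096 - 2848161} = \sqrt{-2844065} = i \sqrt{2844065}$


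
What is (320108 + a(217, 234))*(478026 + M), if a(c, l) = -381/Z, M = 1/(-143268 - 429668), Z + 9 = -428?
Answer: 38312172386291746295/250373032 ≈ 1.5302e+11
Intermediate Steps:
Z = -437 (Z = -9 - 428 = -437)
M = -1/572936 (M = 1/(-572936) = -1/572936 ≈ -1.7454e-6)
a(c, l) = 381/437 (a(c, l) = -381/(-437) = -381*(-1/437) = 381/437)
(320108 + a(217, 234))*(478026 + M) = (320108 + 381/437)*(478026 - 1/572936) = (139887577/437)*(273878304335/572936) = 38312172386291746295/250373032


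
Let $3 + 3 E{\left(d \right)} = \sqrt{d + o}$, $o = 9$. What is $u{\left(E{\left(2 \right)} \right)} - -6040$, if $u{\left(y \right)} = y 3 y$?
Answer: $\frac{18140}{3} - 2 \sqrt{11} \approx 6040.0$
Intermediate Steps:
$E{\left(d \right)} = -1 + \frac{\sqrt{9 + d}}{3}$ ($E{\left(d \right)} = -1 + \frac{\sqrt{d + 9}}{3} = -1 + \frac{\sqrt{9 + d}}{3}$)
$u{\left(y \right)} = 3 y^{2}$ ($u{\left(y \right)} = 3 y y = 3 y^{2}$)
$u{\left(E{\left(2 \right)} \right)} - -6040 = 3 \left(-1 + \frac{\sqrt{9 + 2}}{3}\right)^{2} - -6040 = 3 \left(-1 + \frac{\sqrt{11}}{3}\right)^{2} + 6040 = 6040 + 3 \left(-1 + \frac{\sqrt{11}}{3}\right)^{2}$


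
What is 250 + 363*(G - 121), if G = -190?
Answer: -112643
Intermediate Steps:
250 + 363*(G - 121) = 250 + 363*(-190 - 121) = 250 + 363*(-311) = 250 - 112893 = -112643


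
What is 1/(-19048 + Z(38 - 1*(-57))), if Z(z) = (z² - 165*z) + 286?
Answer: -1/25412 ≈ -3.9351e-5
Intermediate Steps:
Z(z) = 286 + z² - 165*z
1/(-19048 + Z(38 - 1*(-57))) = 1/(-19048 + (286 + (38 - 1*(-57))² - 165*(38 - 1*(-57)))) = 1/(-19048 + (286 + (38 + 57)² - 165*(38 + 57))) = 1/(-19048 + (286 + 95² - 165*95)) = 1/(-19048 + (286 + 9025 - 15675)) = 1/(-19048 - 6364) = 1/(-25412) = -1/25412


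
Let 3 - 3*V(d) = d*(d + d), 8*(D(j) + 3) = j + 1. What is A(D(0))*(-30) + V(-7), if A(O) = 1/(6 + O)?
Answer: -619/15 ≈ -41.267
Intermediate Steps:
D(j) = -23/8 + j/8 (D(j) = -3 + (j + 1)/8 = -3 + (1 + j)/8 = -3 + (⅛ + j/8) = -23/8 + j/8)
V(d) = 1 - 2*d²/3 (V(d) = 1 - d*(d + d)/3 = 1 - d*2*d/3 = 1 - 2*d²/3)
A(D(0))*(-30) + V(-7) = -30/(6 + (-23/8 + (⅛)*0)) + (1 - ⅔*(-7)²) = -30/(6 + (-23/8 + 0)) + (1 - ⅔*49) = -30/(6 - 23/8) + (1 - 98/3) = -30/(25/8) - 95/3 = (8/25)*(-30) - 95/3 = -48/5 - 95/3 = -619/15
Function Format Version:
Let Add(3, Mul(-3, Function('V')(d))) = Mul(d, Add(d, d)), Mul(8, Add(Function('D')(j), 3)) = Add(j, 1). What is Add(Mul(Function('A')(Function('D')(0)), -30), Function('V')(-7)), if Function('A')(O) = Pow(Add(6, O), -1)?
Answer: Rational(-619, 15) ≈ -41.267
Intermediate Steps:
Function('D')(j) = Add(Rational(-23, 8), Mul(Rational(1, 8), j)) (Function('D')(j) = Add(-3, Mul(Rational(1, 8), Add(j, 1))) = Add(-3, Mul(Rational(1, 8), Add(1, j))) = Add(-3, Add(Rational(1, 8), Mul(Rational(1, 8), j))) = Add(Rational(-23, 8), Mul(Rational(1, 8), j)))
Function('V')(d) = Add(1, Mul(Rational(-2, 3), Pow(d, 2))) (Function('V')(d) = Add(1, Mul(Rational(-1, 3), Mul(d, Add(d, d)))) = Add(1, Mul(Rational(-1, 3), Mul(d, Mul(2, d)))) = Add(1, Mul(Rational(-1, 3), Mul(2, Pow(d, 2)))) = Add(1, Mul(Rational(-2, 3), Pow(d, 2))))
Add(Mul(Function('A')(Function('D')(0)), -30), Function('V')(-7)) = Add(Mul(Pow(Add(6, Add(Rational(-23, 8), Mul(Rational(1, 8), 0))), -1), -30), Add(1, Mul(Rational(-2, 3), Pow(-7, 2)))) = Add(Mul(Pow(Add(6, Add(Rational(-23, 8), 0)), -1), -30), Add(1, Mul(Rational(-2, 3), 49))) = Add(Mul(Pow(Add(6, Rational(-23, 8)), -1), -30), Add(1, Rational(-98, 3))) = Add(Mul(Pow(Rational(25, 8), -1), -30), Rational(-95, 3)) = Add(Mul(Rational(8, 25), -30), Rational(-95, 3)) = Add(Rational(-48, 5), Rational(-95, 3)) = Rational(-619, 15)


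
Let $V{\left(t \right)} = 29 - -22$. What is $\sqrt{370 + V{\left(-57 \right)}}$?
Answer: $\sqrt{421} \approx 20.518$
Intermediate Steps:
$V{\left(t \right)} = 51$ ($V{\left(t \right)} = 29 + 22 = 51$)
$\sqrt{370 + V{\left(-57 \right)}} = \sqrt{370 + 51} = \sqrt{421}$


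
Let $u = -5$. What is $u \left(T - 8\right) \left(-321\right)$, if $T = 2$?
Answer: $-9630$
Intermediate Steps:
$u \left(T - 8\right) \left(-321\right) = - 5 \left(2 - 8\right) \left(-321\right) = \left(-5\right) \left(-6\right) \left(-321\right) = 30 \left(-321\right) = -9630$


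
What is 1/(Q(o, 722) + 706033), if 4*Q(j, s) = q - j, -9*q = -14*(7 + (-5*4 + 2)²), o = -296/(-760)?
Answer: 3420/2415072757 ≈ 1.4161e-6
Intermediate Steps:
o = 37/95 (o = -296*(-1/760) = 37/95 ≈ 0.38947)
q = 4634/9 (q = -(-14)*(7 + (-5*4 + 2)²)/9 = -(-14)*(7 + (-20 + 2)²)/9 = -(-14)*(7 + (-18)²)/9 = -(-14)*(7 + 324)/9 = -(-14)*331/9 = -⅑*(-4634) = 4634/9 ≈ 514.89)
Q(j, s) = 2317/18 - j/4 (Q(j, s) = (4634/9 - j)/4 = 2317/18 - j/4)
1/(Q(o, 722) + 706033) = 1/((2317/18 - ¼*37/95) + 706033) = 1/((2317/18 - 37/380) + 706033) = 1/(439897/3420 + 706033) = 1/(2415072757/3420) = 3420/2415072757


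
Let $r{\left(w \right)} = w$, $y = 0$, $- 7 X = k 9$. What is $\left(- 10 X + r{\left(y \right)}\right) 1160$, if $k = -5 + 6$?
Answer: $\frac{104400}{7} \approx 14914.0$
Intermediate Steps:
$k = 1$
$X = - \frac{9}{7}$ ($X = - \frac{1 \cdot 9}{7} = \left(- \frac{1}{7}\right) 9 = - \frac{9}{7} \approx -1.2857$)
$\left(- 10 X + r{\left(y \right)}\right) 1160 = \left(\left(-10\right) \left(- \frac{9}{7}\right) + 0\right) 1160 = \left(\frac{90}{7} + 0\right) 1160 = \frac{90}{7} \cdot 1160 = \frac{104400}{7}$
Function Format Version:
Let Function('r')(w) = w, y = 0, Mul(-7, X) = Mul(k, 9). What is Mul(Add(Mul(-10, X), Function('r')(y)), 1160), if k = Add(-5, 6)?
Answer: Rational(104400, 7) ≈ 14914.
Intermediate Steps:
k = 1
X = Rational(-9, 7) (X = Mul(Rational(-1, 7), Mul(1, 9)) = Mul(Rational(-1, 7), 9) = Rational(-9, 7) ≈ -1.2857)
Mul(Add(Mul(-10, X), Function('r')(y)), 1160) = Mul(Add(Mul(-10, Rational(-9, 7)), 0), 1160) = Mul(Add(Rational(90, 7), 0), 1160) = Mul(Rational(90, 7), 1160) = Rational(104400, 7)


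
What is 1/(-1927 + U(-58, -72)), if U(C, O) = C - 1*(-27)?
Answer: -1/1958 ≈ -0.00051073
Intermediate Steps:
U(C, O) = 27 + C (U(C, O) = C + 27 = 27 + C)
1/(-1927 + U(-58, -72)) = 1/(-1927 + (27 - 58)) = 1/(-1927 - 31) = 1/(-1958) = -1/1958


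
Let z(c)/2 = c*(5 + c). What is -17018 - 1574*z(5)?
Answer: -174418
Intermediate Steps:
z(c) = 2*c*(5 + c) (z(c) = 2*(c*(5 + c)) = 2*c*(5 + c))
-17018 - 1574*z(5) = -17018 - 3148*5*(5 + 5) = -17018 - 3148*5*10 = -17018 - 1574*100 = -17018 - 157400 = -174418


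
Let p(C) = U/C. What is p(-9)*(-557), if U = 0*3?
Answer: 0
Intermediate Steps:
U = 0
p(C) = 0 (p(C) = 0/C = 0)
p(-9)*(-557) = 0*(-557) = 0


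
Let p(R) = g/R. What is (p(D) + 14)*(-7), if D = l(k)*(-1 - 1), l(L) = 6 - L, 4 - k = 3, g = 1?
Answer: -973/10 ≈ -97.300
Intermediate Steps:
k = 1 (k = 4 - 1*3 = 4 - 3 = 1)
D = -10 (D = (6 - 1*1)*(-1 - 1) = (6 - 1)*(-2) = 5*(-2) = -10)
p(R) = 1/R
(p(D) + 14)*(-7) = (1/(-10) + 14)*(-7) = (-1/10 + 14)*(-7) = (139/10)*(-7) = -973/10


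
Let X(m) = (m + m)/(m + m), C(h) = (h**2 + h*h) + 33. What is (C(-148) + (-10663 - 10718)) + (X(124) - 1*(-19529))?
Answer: 41990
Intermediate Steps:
C(h) = 33 + 2*h**2 (C(h) = (h**2 + h**2) + 33 = 2*h**2 + 33 = 33 + 2*h**2)
X(m) = 1 (X(m) = (2*m)/((2*m)) = (2*m)*(1/(2*m)) = 1)
(C(-148) + (-10663 - 10718)) + (X(124) - 1*(-19529)) = ((33 + 2*(-148)**2) + (-10663 - 10718)) + (1 - 1*(-19529)) = ((33 + 2*21904) - 21381) + (1 + 19529) = ((33 + 43808) - 21381) + 19530 = (43841 - 21381) + 19530 = 22460 + 19530 = 41990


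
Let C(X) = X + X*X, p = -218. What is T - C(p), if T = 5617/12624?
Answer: -597185327/12624 ≈ -47306.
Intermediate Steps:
T = 5617/12624 (T = 5617*(1/12624) = 5617/12624 ≈ 0.44495)
C(X) = X + X²
T - C(p) = 5617/12624 - (-218)*(1 - 218) = 5617/12624 - (-218)*(-217) = 5617/12624 - 1*47306 = 5617/12624 - 47306 = -597185327/12624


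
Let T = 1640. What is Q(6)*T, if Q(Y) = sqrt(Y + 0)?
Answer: 1640*sqrt(6) ≈ 4017.2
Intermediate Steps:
Q(Y) = sqrt(Y)
Q(6)*T = sqrt(6)*1640 = 1640*sqrt(6)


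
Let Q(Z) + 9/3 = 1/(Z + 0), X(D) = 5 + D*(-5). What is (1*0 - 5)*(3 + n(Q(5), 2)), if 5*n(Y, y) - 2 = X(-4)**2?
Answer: -642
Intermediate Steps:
X(D) = 5 - 5*D
Q(Z) = -3 + 1/Z (Q(Z) = -3 + 1/(Z + 0) = -3 + 1/Z)
n(Y, y) = 627/5 (n(Y, y) = 2/5 + (5 - 5*(-4))**2/5 = 2/5 + (5 + 20)**2/5 = 2/5 + (1/5)*25**2 = 2/5 + (1/5)*625 = 2/5 + 125 = 627/5)
(1*0 - 5)*(3 + n(Q(5), 2)) = (1*0 - 5)*(3 + 627/5) = (0 - 5)*(642/5) = -5*642/5 = -642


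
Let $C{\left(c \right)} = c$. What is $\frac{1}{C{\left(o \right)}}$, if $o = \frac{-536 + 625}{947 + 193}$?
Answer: $\frac{1140}{89} \approx 12.809$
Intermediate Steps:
$o = \frac{89}{1140} \approx 0.07807$
$\frac{1}{C{\left(o \right)}} = \frac{1}{\frac{89}{1140}} = \frac{1140}{89}$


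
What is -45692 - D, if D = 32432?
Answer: -78124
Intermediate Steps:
-45692 - D = -45692 - 1*32432 = -45692 - 32432 = -78124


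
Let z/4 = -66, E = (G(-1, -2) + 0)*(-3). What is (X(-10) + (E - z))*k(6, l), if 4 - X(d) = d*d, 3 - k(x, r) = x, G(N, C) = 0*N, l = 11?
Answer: -504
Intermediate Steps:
G(N, C) = 0
k(x, r) = 3 - x
E = 0 (E = (0 + 0)*(-3) = 0*(-3) = 0)
z = -264 (z = 4*(-66) = -264)
X(d) = 4 - d² (X(d) = 4 - d*d = 4 - d²)
(X(-10) + (E - z))*k(6, l) = ((4 - 1*(-10)²) + (0 - 1*(-264)))*(3 - 1*6) = ((4 - 1*100) + (0 + 264))*(3 - 6) = ((4 - 100) + 264)*(-3) = (-96 + 264)*(-3) = 168*(-3) = -504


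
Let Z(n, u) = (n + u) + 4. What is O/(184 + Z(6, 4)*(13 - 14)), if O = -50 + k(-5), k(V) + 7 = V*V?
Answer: -16/85 ≈ -0.18824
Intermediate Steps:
Z(n, u) = 4 + n + u
k(V) = -7 + V**2 (k(V) = -7 + V*V = -7 + V**2)
O = -32 (O = -50 + (-7 + (-5)**2) = -50 + (-7 + 25) = -50 + 18 = -32)
O/(184 + Z(6, 4)*(13 - 14)) = -32/(184 + (4 + 6 + 4)*(13 - 14)) = -32/(184 + 14*(-1)) = -32/(184 - 14) = -32/170 = (1/170)*(-32) = -16/85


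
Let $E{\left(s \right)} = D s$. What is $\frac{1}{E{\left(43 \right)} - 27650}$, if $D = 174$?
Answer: $- \frac{1}{20168} \approx -4.9583 \cdot 10^{-5}$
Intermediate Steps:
$E{\left(s \right)} = 174 s$
$\frac{1}{E{\left(43 \right)} - 27650} = \frac{1}{174 \cdot 43 - 27650} = \frac{1}{7482 - 27650} = \frac{1}{-20168} = - \frac{1}{20168}$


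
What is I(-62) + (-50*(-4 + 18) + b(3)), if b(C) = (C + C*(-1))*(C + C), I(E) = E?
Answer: -762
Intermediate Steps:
b(C) = 0 (b(C) = (C - C)*(2*C) = 0*(2*C) = 0)
I(-62) + (-50*(-4 + 18) + b(3)) = -62 + (-50*(-4 + 18) + 0) = -62 + (-50*14 + 0) = -62 + (-700 + 0) = -62 - 700 = -762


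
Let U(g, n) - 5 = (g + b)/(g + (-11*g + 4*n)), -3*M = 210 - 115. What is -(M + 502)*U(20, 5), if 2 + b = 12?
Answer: -40919/18 ≈ -2273.3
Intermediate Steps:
b = 10 (b = -2 + 12 = 10)
M = -95/3 (M = -(210 - 115)/3 = -⅓*95 = -95/3 ≈ -31.667)
U(g, n) = 5 + (10 + g)/(-10*g + 4*n) (U(g, n) = 5 + (g + 10)/(g + (-11*g + 4*n)) = 5 + (10 + g)/(-10*g + 4*n))
-(M + 502)*U(20, 5) = -(-95/3 + 502)*(-10 - 20*5 + 49*20)/(2*(-2*5 + 5*20)) = -1411*(-10 - 100 + 980)/(2*(-10 + 100))/3 = -1411*(½)*870/90/3 = -1411*(½)*(1/90)*870/3 = -1411*29/(3*6) = -1*40919/18 = -40919/18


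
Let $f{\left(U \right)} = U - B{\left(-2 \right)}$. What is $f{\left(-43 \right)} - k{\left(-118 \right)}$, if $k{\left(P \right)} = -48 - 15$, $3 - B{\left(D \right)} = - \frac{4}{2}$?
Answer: $15$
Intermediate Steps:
$B{\left(D \right)} = 5$ ($B{\left(D \right)} = 3 - - \frac{4}{2} = 3 - \left(-4\right) \frac{1}{2} = 3 - -2 = 3 + 2 = 5$)
$k{\left(P \right)} = -63$
$f{\left(U \right)} = -5 + U$ ($f{\left(U \right)} = U - 5 = -5 + U$)
$f{\left(-43 \right)} - k{\left(-118 \right)} = \left(-5 - 43\right) - -63 = -48 + 63 = 15$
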